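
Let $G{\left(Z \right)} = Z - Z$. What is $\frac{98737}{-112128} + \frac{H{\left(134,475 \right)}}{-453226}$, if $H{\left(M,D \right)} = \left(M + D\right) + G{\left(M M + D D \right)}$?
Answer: $- \frac{22409230757}{25409662464} \approx -0.88192$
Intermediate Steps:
$G{\left(Z \right)} = 0$
$H{\left(M,D \right)} = D + M$ ($H{\left(M,D \right)} = \left(M + D\right) + 0 = \left(D + M\right) + 0 = D + M$)
$\frac{98737}{-112128} + \frac{H{\left(134,475 \right)}}{-453226} = \frac{98737}{-112128} + \frac{475 + 134}{-453226} = 98737 \left(- \frac{1}{112128}\right) + 609 \left(- \frac{1}{453226}\right) = - \frac{98737}{112128} - \frac{609}{453226} = - \frac{22409230757}{25409662464}$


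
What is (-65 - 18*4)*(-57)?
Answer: 7809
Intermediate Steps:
(-65 - 18*4)*(-57) = (-65 - 72)*(-57) = -137*(-57) = 7809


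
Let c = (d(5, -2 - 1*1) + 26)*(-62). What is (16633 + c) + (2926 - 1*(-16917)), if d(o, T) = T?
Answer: 35050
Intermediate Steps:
c = -1426 (c = ((-2 - 1*1) + 26)*(-62) = ((-2 - 1) + 26)*(-62) = (-3 + 26)*(-62) = 23*(-62) = -1426)
(16633 + c) + (2926 - 1*(-16917)) = (16633 - 1426) + (2926 - 1*(-16917)) = 15207 + (2926 + 16917) = 15207 + 19843 = 35050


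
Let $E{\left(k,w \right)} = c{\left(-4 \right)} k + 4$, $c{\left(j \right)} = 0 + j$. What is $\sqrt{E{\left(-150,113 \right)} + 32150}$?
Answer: $\sqrt{32754} \approx 180.98$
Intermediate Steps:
$c{\left(j \right)} = j$
$E{\left(k,w \right)} = 4 - 4 k$ ($E{\left(k,w \right)} = - 4 k + 4 = 4 - 4 k$)
$\sqrt{E{\left(-150,113 \right)} + 32150} = \sqrt{\left(4 - -600\right) + 32150} = \sqrt{\left(4 + 600\right) + 32150} = \sqrt{604 + 32150} = \sqrt{32754}$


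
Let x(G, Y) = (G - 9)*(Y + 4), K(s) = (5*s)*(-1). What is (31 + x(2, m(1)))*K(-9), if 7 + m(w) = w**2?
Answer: 2025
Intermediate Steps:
K(s) = -5*s
m(w) = -7 + w**2
x(G, Y) = (-9 + G)*(4 + Y)
(31 + x(2, m(1)))*K(-9) = (31 + (-36 - 9*(-7 + 1**2) + 4*2 + 2*(-7 + 1**2)))*(-5*(-9)) = (31 + (-36 - 9*(-7 + 1) + 8 + 2*(-7 + 1)))*45 = (31 + (-36 - 9*(-6) + 8 + 2*(-6)))*45 = (31 + (-36 + 54 + 8 - 12))*45 = (31 + 14)*45 = 45*45 = 2025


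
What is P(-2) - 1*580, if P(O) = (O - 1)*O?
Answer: -574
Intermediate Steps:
P(O) = O*(-1 + O) (P(O) = (-1 + O)*O = O*(-1 + O))
P(-2) - 1*580 = -2*(-1 - 2) - 1*580 = -2*(-3) - 580 = 6 - 580 = -574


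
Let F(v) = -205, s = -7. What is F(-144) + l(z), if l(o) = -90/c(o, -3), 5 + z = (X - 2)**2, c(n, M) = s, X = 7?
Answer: -1345/7 ≈ -192.14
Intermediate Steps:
c(n, M) = -7
z = 20 (z = -5 + (7 - 2)**2 = -5 + 5**2 = -5 + 25 = 20)
l(o) = 90/7 (l(o) = -90/(-7) = -90*(-1/7) = 90/7)
F(-144) + l(z) = -205 + 90/7 = -1345/7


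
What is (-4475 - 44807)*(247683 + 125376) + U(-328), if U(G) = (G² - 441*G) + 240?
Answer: -18384841166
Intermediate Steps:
U(G) = 240 + G² - 441*G
(-4475 - 44807)*(247683 + 125376) + U(-328) = (-4475 - 44807)*(247683 + 125376) + (240 + (-328)² - 441*(-328)) = -49282*373059 + (240 + 107584 + 144648) = -18385093638 + 252472 = -18384841166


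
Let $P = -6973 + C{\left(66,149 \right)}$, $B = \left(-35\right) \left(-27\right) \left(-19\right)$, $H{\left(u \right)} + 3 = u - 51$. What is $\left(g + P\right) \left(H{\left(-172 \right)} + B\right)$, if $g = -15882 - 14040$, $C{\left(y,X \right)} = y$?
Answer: $669588049$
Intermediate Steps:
$H{\left(u \right)} = -54 + u$ ($H{\left(u \right)} = -3 + \left(u - 51\right) = -3 + \left(-51 + u\right) = -54 + u$)
$g = -29922$ ($g = -15882 - 14040 = -29922$)
$B = -17955$ ($B = 945 \left(-19\right) = -17955$)
$P = -6907$ ($P = -6973 + 66 = -6907$)
$\left(g + P\right) \left(H{\left(-172 \right)} + B\right) = \left(-29922 - 6907\right) \left(\left(-54 - 172\right) - 17955\right) = - 36829 \left(-226 - 17955\right) = \left(-36829\right) \left(-18181\right) = 669588049$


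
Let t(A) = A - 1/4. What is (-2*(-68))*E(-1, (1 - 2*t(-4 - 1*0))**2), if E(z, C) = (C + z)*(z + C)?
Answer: 2166633/2 ≈ 1.0833e+6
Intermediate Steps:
t(A) = -1/4 + A (t(A) = A - 1*1/4 = A - 1/4 = -1/4 + A)
E(z, C) = (C + z)**2 (E(z, C) = (C + z)*(C + z) = (C + z)**2)
(-2*(-68))*E(-1, (1 - 2*t(-4 - 1*0))**2) = (-2*(-68))*((1 - 2*(-1/4 + (-4 - 1*0)))**2 - 1)**2 = 136*((1 - 2*(-1/4 + (-4 + 0)))**2 - 1)**2 = 136*((1 - 2*(-1/4 - 4))**2 - 1)**2 = 136*((1 - 2*(-17/4))**2 - 1)**2 = 136*((1 + 17/2)**2 - 1)**2 = 136*((19/2)**2 - 1)**2 = 136*(361/4 - 1)**2 = 136*(357/4)**2 = 136*(127449/16) = 2166633/2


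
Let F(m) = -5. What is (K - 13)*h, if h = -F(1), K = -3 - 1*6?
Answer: -110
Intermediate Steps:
K = -9 (K = -3 - 6 = -9)
h = 5 (h = -1*(-5) = 5)
(K - 13)*h = (-9 - 13)*5 = -22*5 = -110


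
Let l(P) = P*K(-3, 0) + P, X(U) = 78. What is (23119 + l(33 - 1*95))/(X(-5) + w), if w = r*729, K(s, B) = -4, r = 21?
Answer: 23305/15387 ≈ 1.5146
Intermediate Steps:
l(P) = -3*P (l(P) = P*(-4) + P = -4*P + P = -3*P)
w = 15309 (w = 21*729 = 15309)
(23119 + l(33 - 1*95))/(X(-5) + w) = (23119 - 3*(33 - 1*95))/(78 + 15309) = (23119 - 3*(33 - 95))/15387 = (23119 - 3*(-62))*(1/15387) = (23119 + 186)*(1/15387) = 23305*(1/15387) = 23305/15387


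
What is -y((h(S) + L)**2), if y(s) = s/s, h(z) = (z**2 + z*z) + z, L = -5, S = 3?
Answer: -1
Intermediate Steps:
h(z) = z + 2*z**2 (h(z) = (z**2 + z**2) + z = 2*z**2 + z = z + 2*z**2)
y(s) = 1
-y((h(S) + L)**2) = -1*1 = -1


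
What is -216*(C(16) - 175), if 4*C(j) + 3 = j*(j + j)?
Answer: 10314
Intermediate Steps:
C(j) = -¾ + j²/2 (C(j) = -¾ + (j*(j + j))/4 = -¾ + (j*(2*j))/4 = -¾ + (2*j²)/4 = -¾ + j²/2)
-216*(C(16) - 175) = -216*((-¾ + (½)*16²) - 175) = -216*((-¾ + (½)*256) - 175) = -216*((-¾ + 128) - 175) = -216*(509/4 - 175) = -216*(-191/4) = 10314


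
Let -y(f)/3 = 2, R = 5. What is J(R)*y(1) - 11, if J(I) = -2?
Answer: 1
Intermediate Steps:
y(f) = -6 (y(f) = -3*2 = -6)
J(R)*y(1) - 11 = -2*(-6) - 11 = 12 - 11 = 1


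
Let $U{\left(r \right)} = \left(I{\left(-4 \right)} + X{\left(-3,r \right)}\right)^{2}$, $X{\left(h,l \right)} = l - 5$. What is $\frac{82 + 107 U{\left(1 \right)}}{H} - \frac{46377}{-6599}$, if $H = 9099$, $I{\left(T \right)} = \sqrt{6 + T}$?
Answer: $\frac{435235115}{60044301} - \frac{856 \sqrt{2}}{9099} \approx 7.1155$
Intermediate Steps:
$X{\left(h,l \right)} = -5 + l$
$U{\left(r \right)} = \left(-5 + r + \sqrt{2}\right)^{2}$ ($U{\left(r \right)} = \left(\sqrt{6 - 4} + \left(-5 + r\right)\right)^{2} = \left(\sqrt{2} + \left(-5 + r\right)\right)^{2} = \left(-5 + r + \sqrt{2}\right)^{2}$)
$\frac{82 + 107 U{\left(1 \right)}}{H} - \frac{46377}{-6599} = \frac{82 + 107 \left(-5 + 1 + \sqrt{2}\right)^{2}}{9099} - \frac{46377}{-6599} = \left(82 + 107 \left(-4 + \sqrt{2}\right)^{2}\right) \frac{1}{9099} - - \frac{46377}{6599} = \left(\frac{82}{9099} + \frac{107 \left(-4 + \sqrt{2}\right)^{2}}{9099}\right) + \frac{46377}{6599} = \frac{422525441}{60044301} + \frac{107 \left(-4 + \sqrt{2}\right)^{2}}{9099}$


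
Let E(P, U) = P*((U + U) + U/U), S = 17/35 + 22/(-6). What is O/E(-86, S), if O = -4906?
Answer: -257565/24209 ≈ -10.639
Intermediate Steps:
S = -334/105 (S = 17*(1/35) + 22*(-⅙) = 17/35 - 11/3 = -334/105 ≈ -3.1810)
E(P, U) = P*(1 + 2*U) (E(P, U) = P*(2*U + 1) = P*(1 + 2*U))
O/E(-86, S) = -4906*(-1/(86*(1 + 2*(-334/105)))) = -4906*(-1/(86*(1 - 668/105))) = -4906/((-86*(-563/105))) = -4906/48418/105 = -4906*105/48418 = -257565/24209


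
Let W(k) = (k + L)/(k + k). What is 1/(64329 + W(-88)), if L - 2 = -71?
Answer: 176/11322061 ≈ 1.5545e-5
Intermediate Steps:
L = -69 (L = 2 - 71 = -69)
W(k) = (-69 + k)/(2*k) (W(k) = (k - 69)/(k + k) = (-69 + k)/((2*k)) = (-69 + k)*(1/(2*k)) = (-69 + k)/(2*k))
1/(64329 + W(-88)) = 1/(64329 + (1/2)*(-69 - 88)/(-88)) = 1/(64329 + (1/2)*(-1/88)*(-157)) = 1/(64329 + 157/176) = 1/(11322061/176) = 176/11322061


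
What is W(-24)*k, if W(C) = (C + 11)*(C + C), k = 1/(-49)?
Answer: -624/49 ≈ -12.735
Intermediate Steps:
k = -1/49 ≈ -0.020408
W(C) = 2*C*(11 + C) (W(C) = (11 + C)*(2*C) = 2*C*(11 + C))
W(-24)*k = (2*(-24)*(11 - 24))*(-1/49) = (2*(-24)*(-13))*(-1/49) = 624*(-1/49) = -624/49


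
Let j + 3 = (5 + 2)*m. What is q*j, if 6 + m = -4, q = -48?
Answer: 3504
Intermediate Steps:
m = -10 (m = -6 - 4 = -10)
j = -73 (j = -3 + (5 + 2)*(-10) = -3 + 7*(-10) = -3 - 70 = -73)
q*j = -48*(-73) = 3504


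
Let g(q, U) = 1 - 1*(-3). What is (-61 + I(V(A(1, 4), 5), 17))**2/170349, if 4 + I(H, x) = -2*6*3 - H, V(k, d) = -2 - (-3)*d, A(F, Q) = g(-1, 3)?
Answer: 4332/56783 ≈ 0.076290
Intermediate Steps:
g(q, U) = 4 (g(q, U) = 1 + 3 = 4)
A(F, Q) = 4
V(k, d) = -2 + 3*d
I(H, x) = -40 - H (I(H, x) = -4 + (-2*6*3 - H) = -4 + (-12*3 - H) = -4 + (-36 - H) = -40 - H)
(-61 + I(V(A(1, 4), 5), 17))**2/170349 = (-61 + (-40 - (-2 + 3*5)))**2/170349 = (-61 + (-40 - (-2 + 15)))**2*(1/170349) = (-61 + (-40 - 1*13))**2*(1/170349) = (-61 + (-40 - 13))**2*(1/170349) = (-61 - 53)**2*(1/170349) = (-114)**2*(1/170349) = 12996*(1/170349) = 4332/56783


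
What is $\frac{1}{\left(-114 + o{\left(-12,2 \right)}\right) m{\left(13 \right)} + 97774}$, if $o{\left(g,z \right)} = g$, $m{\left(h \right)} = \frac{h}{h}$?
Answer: $\frac{1}{97648} \approx 1.0241 \cdot 10^{-5}$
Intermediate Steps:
$m{\left(h \right)} = 1$
$\frac{1}{\left(-114 + o{\left(-12,2 \right)}\right) m{\left(13 \right)} + 97774} = \frac{1}{\left(-114 - 12\right) 1 + 97774} = \frac{1}{\left(-126\right) 1 + 97774} = \frac{1}{-126 + 97774} = \frac{1}{97648}$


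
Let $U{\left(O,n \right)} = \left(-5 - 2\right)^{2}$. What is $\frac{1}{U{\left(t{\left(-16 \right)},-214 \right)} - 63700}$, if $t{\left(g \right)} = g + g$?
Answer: $- \frac{1}{63651} \approx -1.5711 \cdot 10^{-5}$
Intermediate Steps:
$t{\left(g \right)} = 2 g$
$U{\left(O,n \right)} = 49$ ($U{\left(O,n \right)} = \left(-7\right)^{2} = 49$)
$\frac{1}{U{\left(t{\left(-16 \right)},-214 \right)} - 63700} = \frac{1}{49 - 63700} = \frac{1}{-63651} = - \frac{1}{63651}$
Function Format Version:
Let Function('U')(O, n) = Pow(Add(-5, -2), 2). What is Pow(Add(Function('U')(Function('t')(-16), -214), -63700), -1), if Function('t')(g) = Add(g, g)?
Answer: Rational(-1, 63651) ≈ -1.5711e-5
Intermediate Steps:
Function('t')(g) = Mul(2, g)
Function('U')(O, n) = 49 (Function('U')(O, n) = Pow(-7, 2) = 49)
Pow(Add(Function('U')(Function('t')(-16), -214), -63700), -1) = Pow(Add(49, -63700), -1) = Pow(-63651, -1) = Rational(-1, 63651)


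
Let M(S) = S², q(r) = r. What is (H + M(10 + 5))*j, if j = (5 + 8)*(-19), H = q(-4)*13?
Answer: -42731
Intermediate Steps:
H = -52 (H = -4*13 = -52)
j = -247 (j = 13*(-19) = -247)
(H + M(10 + 5))*j = (-52 + (10 + 5)²)*(-247) = (-52 + 15²)*(-247) = (-52 + 225)*(-247) = 173*(-247) = -42731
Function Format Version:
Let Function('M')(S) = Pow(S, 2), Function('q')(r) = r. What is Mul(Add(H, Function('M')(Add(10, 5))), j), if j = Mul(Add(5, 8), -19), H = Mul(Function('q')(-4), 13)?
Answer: -42731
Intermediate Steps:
H = -52 (H = Mul(-4, 13) = -52)
j = -247 (j = Mul(13, -19) = -247)
Mul(Add(H, Function('M')(Add(10, 5))), j) = Mul(Add(-52, Pow(Add(10, 5), 2)), -247) = Mul(Add(-52, Pow(15, 2)), -247) = Mul(Add(-52, 225), -247) = Mul(173, -247) = -42731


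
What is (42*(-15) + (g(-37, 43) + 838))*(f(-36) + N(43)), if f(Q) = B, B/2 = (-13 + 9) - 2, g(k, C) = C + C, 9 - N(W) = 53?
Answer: -16464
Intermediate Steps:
N(W) = -44 (N(W) = 9 - 1*53 = 9 - 53 = -44)
g(k, C) = 2*C
B = -12 (B = 2*((-13 + 9) - 2) = 2*(-4 - 2) = 2*(-6) = -12)
f(Q) = -12
(42*(-15) + (g(-37, 43) + 838))*(f(-36) + N(43)) = (42*(-15) + (2*43 + 838))*(-12 - 44) = (-630 + (86 + 838))*(-56) = (-630 + 924)*(-56) = 294*(-56) = -16464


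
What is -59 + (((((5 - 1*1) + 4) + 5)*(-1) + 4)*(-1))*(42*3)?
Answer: 1075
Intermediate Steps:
-59 + (((((5 - 1*1) + 4) + 5)*(-1) + 4)*(-1))*(42*3) = -59 + (((((5 - 1) + 4) + 5)*(-1) + 4)*(-1))*126 = -59 + ((((4 + 4) + 5)*(-1) + 4)*(-1))*126 = -59 + (((8 + 5)*(-1) + 4)*(-1))*126 = -59 + ((13*(-1) + 4)*(-1))*126 = -59 + ((-13 + 4)*(-1))*126 = -59 - 9*(-1)*126 = -59 + 9*126 = -59 + 1134 = 1075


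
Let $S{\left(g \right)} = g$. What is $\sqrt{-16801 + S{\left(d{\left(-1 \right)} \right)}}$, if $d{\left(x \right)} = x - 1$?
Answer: $3 i \sqrt{1867} \approx 129.63 i$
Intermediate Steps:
$d{\left(x \right)} = -1 + x$
$\sqrt{-16801 + S{\left(d{\left(-1 \right)} \right)}} = \sqrt{-16801 - 2} = \sqrt{-16803} = 3 i \sqrt{1867}$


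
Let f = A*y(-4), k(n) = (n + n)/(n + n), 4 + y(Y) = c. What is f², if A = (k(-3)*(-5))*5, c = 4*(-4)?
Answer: 250000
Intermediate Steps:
c = -16
y(Y) = -20 (y(Y) = -4 - 16 = -20)
k(n) = 1 (k(n) = (2*n)/((2*n)) = (2*n)*(1/(2*n)) = 1)
A = -25 (A = (1*(-5))*5 = -5*5 = -25)
f = 500 (f = -25*(-20) = 500)
f² = 500² = 250000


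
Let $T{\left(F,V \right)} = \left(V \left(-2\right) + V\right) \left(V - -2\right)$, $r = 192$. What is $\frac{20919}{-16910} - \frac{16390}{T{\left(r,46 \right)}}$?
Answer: $\frac{3039023}{491280} \approx 6.1859$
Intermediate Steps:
$T{\left(F,V \right)} = - V \left(2 + V\right)$ ($T{\left(F,V \right)} = \left(- 2 V + V\right) \left(V + 2\right) = - V \left(2 + V\right)$)
$\frac{20919}{-16910} - \frac{16390}{T{\left(r,46 \right)}} = \frac{20919}{-16910} - \frac{16390}{\left(-1\right) 46 \left(2 + 46\right)} = 20919 \left(- \frac{1}{16910}\right) - \frac{16390}{\left(-1\right) 46 \cdot 48} = - \frac{1101}{890} - \frac{16390}{-2208} = - \frac{1101}{890} - - \frac{8195}{1104} = - \frac{1101}{890} + \frac{8195}{1104} = \frac{3039023}{491280}$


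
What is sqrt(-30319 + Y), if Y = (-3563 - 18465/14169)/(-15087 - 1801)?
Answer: I*sqrt(12055471451116608678)/19940506 ≈ 174.12*I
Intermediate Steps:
Y = 4208551/19940506 (Y = (-3563 - 18465*1/14169)/(-16888) = (-3563 - 6155/4723)*(-1/16888) = -16834204/4723*(-1/16888) = 4208551/19940506 ≈ 0.21106)
sqrt(-30319 + Y) = sqrt(-30319 + 4208551/19940506) = sqrt(-604571992863/19940506) = I*sqrt(12055471451116608678)/19940506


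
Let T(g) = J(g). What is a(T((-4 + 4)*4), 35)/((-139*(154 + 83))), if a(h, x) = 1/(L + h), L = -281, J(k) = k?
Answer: 1/9256983 ≈ 1.0803e-7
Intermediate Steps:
T(g) = g
a(h, x) = 1/(-281 + h)
a(T((-4 + 4)*4), 35)/((-139*(154 + 83))) = 1/((-281 + (-4 + 4)*4)*((-139*(154 + 83)))) = 1/((-281 + 0*4)*((-139*237))) = 1/((-281 + 0)*(-32943)) = -1/32943/(-281) = -1/281*(-1/32943) = 1/9256983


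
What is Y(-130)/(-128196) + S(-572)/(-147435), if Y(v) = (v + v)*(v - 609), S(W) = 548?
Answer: -2366534359/1575048105 ≈ -1.5025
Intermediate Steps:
Y(v) = 2*v*(-609 + v) (Y(v) = (2*v)*(-609 + v) = 2*v*(-609 + v))
Y(-130)/(-128196) + S(-572)/(-147435) = (2*(-130)*(-609 - 130))/(-128196) + 548/(-147435) = (2*(-130)*(-739))*(-1/128196) + 548*(-1/147435) = 192140*(-1/128196) - 548/147435 = -48035/32049 - 548/147435 = -2366534359/1575048105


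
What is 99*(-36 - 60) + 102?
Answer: -9402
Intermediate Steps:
99*(-36 - 60) + 102 = 99*(-96) + 102 = -9504 + 102 = -9402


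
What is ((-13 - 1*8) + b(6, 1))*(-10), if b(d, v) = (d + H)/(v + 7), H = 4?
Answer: 395/2 ≈ 197.50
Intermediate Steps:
b(d, v) = (4 + d)/(7 + v) (b(d, v) = (d + 4)/(v + 7) = (4 + d)/(7 + v))
((-13 - 1*8) + b(6, 1))*(-10) = ((-13 - 1*8) + (4 + 6)/(7 + 1))*(-10) = ((-13 - 8) + 10/8)*(-10) = (-21 + (⅛)*10)*(-10) = (-21 + 5/4)*(-10) = -79/4*(-10) = 395/2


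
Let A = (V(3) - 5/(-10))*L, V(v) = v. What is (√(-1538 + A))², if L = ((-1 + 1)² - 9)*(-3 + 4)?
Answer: -3139/2 ≈ -1569.5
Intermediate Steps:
L = -9 (L = (0² - 9)*1 = (0 - 9)*1 = -9*1 = -9)
A = -63/2 (A = (3 - 5/(-10))*(-9) = (3 - 5*(-⅒))*(-9) = (3 + ½)*(-9) = (7/2)*(-9) = -63/2 ≈ -31.500)
(√(-1538 + A))² = (√(-1538 - 63/2))² = (√(-3139/2))² = (I*√6278/2)² = -3139/2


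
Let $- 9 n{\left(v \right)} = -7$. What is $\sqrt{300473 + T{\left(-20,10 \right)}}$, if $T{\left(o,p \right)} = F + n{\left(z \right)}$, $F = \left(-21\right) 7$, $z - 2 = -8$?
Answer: $\frac{\sqrt{2702941}}{3} \approx 548.02$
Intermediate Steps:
$z = -6$ ($z = 2 - 8 = -6$)
$F = -147$
$n{\left(v \right)} = \frac{7}{9}$ ($n{\left(v \right)} = \left(- \frac{1}{9}\right) \left(-7\right) = \frac{7}{9}$)
$T{\left(o,p \right)} = - \frac{1316}{9}$ ($T{\left(o,p \right)} = -147 + \frac{7}{9} = - \frac{1316}{9}$)
$\sqrt{300473 + T{\left(-20,10 \right)}} = \sqrt{300473 - \frac{1316}{9}} = \sqrt{\frac{2702941}{9}} = \frac{\sqrt{2702941}}{3}$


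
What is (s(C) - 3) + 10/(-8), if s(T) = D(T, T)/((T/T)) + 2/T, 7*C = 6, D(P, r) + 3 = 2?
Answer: -35/12 ≈ -2.9167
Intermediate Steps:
D(P, r) = -1 (D(P, r) = -3 + 2 = -1)
C = 6/7 (C = (⅐)*6 = 6/7 ≈ 0.85714)
s(T) = -1 + 2/T (s(T) = -1/(T/T) + 2/T = -1/1 + 2/T = -1*1 + 2/T = -1 + 2/T)
(s(C) - 3) + 10/(-8) = ((2 - 1*6/7)/(6/7) - 3) + 10/(-8) = (7*(2 - 6/7)/6 - 3) - ⅛*10 = ((7/6)*(8/7) - 3) - 5/4 = (4/3 - 3) - 5/4 = -5/3 - 5/4 = -35/12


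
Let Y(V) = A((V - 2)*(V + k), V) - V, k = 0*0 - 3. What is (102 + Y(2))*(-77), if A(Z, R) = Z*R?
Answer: -7700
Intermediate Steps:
k = -3 (k = 0 - 3 = -3)
A(Z, R) = R*Z
Y(V) = -V + V*(-3 + V)*(-2 + V) (Y(V) = V*((V - 2)*(V - 3)) - V = V*((-2 + V)*(-3 + V)) - V = V*((-3 + V)*(-2 + V)) - V = V*(-3 + V)*(-2 + V) - V = -V + V*(-3 + V)*(-2 + V))
(102 + Y(2))*(-77) = (102 + 2*(5 + 2² - 5*2))*(-77) = (102 + 2*(5 + 4 - 10))*(-77) = (102 + 2*(-1))*(-77) = (102 - 2)*(-77) = 100*(-77) = -7700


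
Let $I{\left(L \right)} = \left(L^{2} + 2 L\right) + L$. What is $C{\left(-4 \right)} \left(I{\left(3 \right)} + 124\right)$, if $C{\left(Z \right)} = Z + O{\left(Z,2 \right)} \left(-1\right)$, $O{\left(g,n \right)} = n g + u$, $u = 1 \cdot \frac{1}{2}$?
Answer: $497$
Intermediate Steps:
$u = \frac{1}{2}$ ($u = 1 \cdot \frac{1}{2} = \frac{1}{2} \approx 0.5$)
$I{\left(L \right)} = L^{2} + 3 L$
$O{\left(g,n \right)} = \frac{1}{2} + g n$ ($O{\left(g,n \right)} = n g + \frac{1}{2} = g n + \frac{1}{2} = \frac{1}{2} + g n$)
$C{\left(Z \right)} = - \frac{1}{2} - Z$ ($C{\left(Z \right)} = Z + \left(\frac{1}{2} + Z 2\right) \left(-1\right) = Z + \left(\frac{1}{2} + 2 Z\right) \left(-1\right) = Z - \left(\frac{1}{2} + 2 Z\right) = - \frac{1}{2} - Z$)
$C{\left(-4 \right)} \left(I{\left(3 \right)} + 124\right) = \left(- \frac{1}{2} - -4\right) \left(3 \left(3 + 3\right) + 124\right) = \left(- \frac{1}{2} + 4\right) \left(3 \cdot 6 + 124\right) = \frac{7 \left(18 + 124\right)}{2} = \frac{7}{2} \cdot 142 = 497$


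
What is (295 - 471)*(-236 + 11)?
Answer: 39600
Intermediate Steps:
(295 - 471)*(-236 + 11) = -176*(-225) = 39600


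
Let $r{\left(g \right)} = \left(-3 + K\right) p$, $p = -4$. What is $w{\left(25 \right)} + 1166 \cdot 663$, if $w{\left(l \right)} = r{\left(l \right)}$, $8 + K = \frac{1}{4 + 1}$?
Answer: $\frac{3865506}{5} \approx 7.731 \cdot 10^{5}$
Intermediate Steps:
$K = - \frac{39}{5}$ ($K = -8 + \frac{1}{4 + 1} = -8 + \frac{1}{5} = - \frac{39}{5} \approx -7.8$)
$r{\left(g \right)} = \frac{216}{5}$ ($r{\left(g \right)} = \left(-3 - \frac{39}{5}\right) \left(-4\right) = \left(- \frac{54}{5}\right) \left(-4\right) = \frac{216}{5}$)
$w{\left(l \right)} = \frac{216}{5}$
$w{\left(25 \right)} + 1166 \cdot 663 = \frac{216}{5} + 1166 \cdot 663 = \frac{216}{5} + 773058 = \frac{3865506}{5}$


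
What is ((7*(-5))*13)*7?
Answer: -3185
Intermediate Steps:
((7*(-5))*13)*7 = -35*13*7 = -455*7 = -3185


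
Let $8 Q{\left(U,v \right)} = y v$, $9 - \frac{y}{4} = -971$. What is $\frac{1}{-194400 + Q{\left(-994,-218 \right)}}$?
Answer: $- \frac{1}{301220} \approx -3.3198 \cdot 10^{-6}$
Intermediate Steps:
$y = 3920$ ($y = 36 - -3884 = 36 + 3884 = 3920$)
$Q{\left(U,v \right)} = 490 v$ ($Q{\left(U,v \right)} = \frac{3920 v}{8} = 490 v$)
$\frac{1}{-194400 + Q{\left(-994,-218 \right)}} = \frac{1}{-194400 + 490 \left(-218\right)} = \frac{1}{-194400 - 106820} = \frac{1}{-301220} = - \frac{1}{301220}$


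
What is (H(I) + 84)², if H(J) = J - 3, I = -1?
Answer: 6400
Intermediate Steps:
H(J) = -3 + J
(H(I) + 84)² = ((-3 - 1) + 84)² = (-4 + 84)² = 80² = 6400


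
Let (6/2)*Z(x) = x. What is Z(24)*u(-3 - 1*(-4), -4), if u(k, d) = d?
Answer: -32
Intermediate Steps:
Z(x) = x/3
Z(24)*u(-3 - 1*(-4), -4) = ((⅓)*24)*(-4) = 8*(-4) = -32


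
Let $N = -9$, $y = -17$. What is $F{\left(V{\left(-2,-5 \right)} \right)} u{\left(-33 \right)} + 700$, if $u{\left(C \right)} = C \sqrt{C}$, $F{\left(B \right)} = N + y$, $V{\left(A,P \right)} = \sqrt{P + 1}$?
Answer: $700 + 858 i \sqrt{33} \approx 700.0 + 4928.8 i$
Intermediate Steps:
$V{\left(A,P \right)} = \sqrt{1 + P}$
$F{\left(B \right)} = -26$ ($F{\left(B \right)} = -9 - 17 = -26$)
$u{\left(C \right)} = C^{\frac{3}{2}}$
$F{\left(V{\left(-2,-5 \right)} \right)} u{\left(-33 \right)} + 700 = - 26 \left(-33\right)^{\frac{3}{2}} + 700 = - 26 \left(- 33 i \sqrt{33}\right) + 700 = 858 i \sqrt{33} + 700 = 700 + 858 i \sqrt{33}$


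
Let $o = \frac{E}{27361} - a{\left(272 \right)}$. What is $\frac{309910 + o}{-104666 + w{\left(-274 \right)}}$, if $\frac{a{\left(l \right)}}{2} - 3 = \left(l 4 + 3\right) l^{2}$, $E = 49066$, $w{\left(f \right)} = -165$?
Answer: $\frac{4408491388358}{2868280991} \approx 1537.0$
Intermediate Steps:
$a{\left(l \right)} = 6 + 2 l^{2} \left(3 + 4 l\right)$ ($a{\left(l \right)} = 6 + 2 \left(l 4 + 3\right) l^{2} = 6 + 2 \left(4 l + 3\right) l^{2} = 6 + 2 \left(3 + 4 l\right) l^{2} = 6 + 2 l^{2} \left(3 + 4 l\right)$)
$o = - \frac{4416970835868}{27361}$ ($o = \frac{49066}{27361} - \left(6 + 6 \cdot 272^{2} + 8 \cdot 272^{3}\right) = 49066 \cdot \frac{1}{27361} - \left(6 + 6 \cdot 73984 + 8 \cdot 20123648\right) = \frac{49066}{27361} - \left(6 + 443904 + 160989184\right) = \frac{49066}{27361} - 161433094 = - \frac{4416970835868}{27361} \approx -1.6143 \cdot 10^{8}$)
$\frac{309910 + o}{-104666 + w{\left(-274 \right)}} = \frac{309910 - \frac{4416970835868}{27361}}{-104666 - 165} = - \frac{4408491388358}{27361 \left(-104831\right)} = \left(- \frac{4408491388358}{27361}\right) \left(- \frac{1}{104831}\right) = \frac{4408491388358}{2868280991}$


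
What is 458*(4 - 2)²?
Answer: 1832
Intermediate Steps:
458*(4 - 2)² = 458*2² = 458*4 = 1832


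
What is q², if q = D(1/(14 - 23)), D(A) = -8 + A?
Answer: 5329/81 ≈ 65.790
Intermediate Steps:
q = -73/9 (q = -8 + 1/(14 - 23) = -8 + 1/(-9) = -8 - ⅑ = -73/9 ≈ -8.1111)
q² = (-73/9)² = 5329/81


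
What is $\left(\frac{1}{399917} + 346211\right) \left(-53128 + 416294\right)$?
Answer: $\frac{50282389849449008}{399917} \approx 1.2573 \cdot 10^{11}$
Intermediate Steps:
$\left(\frac{1}{399917} + 346211\right) \left(-53128 + 416294\right) = \left(\frac{1}{399917} + 346211\right) 363166 = \frac{138455664488}{399917} \cdot 363166 = \frac{50282389849449008}{399917}$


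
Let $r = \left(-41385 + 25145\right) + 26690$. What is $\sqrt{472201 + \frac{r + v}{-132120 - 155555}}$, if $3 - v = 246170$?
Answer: $\frac{6 \sqrt{43419957114354}}{57535} \approx 687.17$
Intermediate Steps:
$v = -246167$ ($v = 3 - 246170 = -246167$)
$r = 10450$ ($r = -16240 + 26690 = 10450$)
$\sqrt{472201 + \frac{r + v}{-132120 - 155555}} = \sqrt{472201 + \frac{10450 - 246167}{-132120 - 155555}} = \sqrt{472201 - \frac{235717}{-287675}} = \sqrt{472201 - - \frac{235717}{287675}} = \sqrt{472201 + \frac{235717}{287675}} = \sqrt{\frac{135840658392}{287675}} = \frac{6 \sqrt{43419957114354}}{57535}$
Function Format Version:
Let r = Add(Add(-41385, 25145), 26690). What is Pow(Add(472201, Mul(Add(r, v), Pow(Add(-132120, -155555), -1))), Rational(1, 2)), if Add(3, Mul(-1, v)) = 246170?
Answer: Mul(Rational(6, 57535), Pow(43419957114354, Rational(1, 2))) ≈ 687.17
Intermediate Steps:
v = -246167 (v = Add(3, Mul(-1, 246170)) = Add(3, -246170) = -246167)
r = 10450 (r = Add(-16240, 26690) = 10450)
Pow(Add(472201, Mul(Add(r, v), Pow(Add(-132120, -155555), -1))), Rational(1, 2)) = Pow(Add(472201, Mul(Add(10450, -246167), Pow(Add(-132120, -155555), -1))), Rational(1, 2)) = Pow(Add(472201, Mul(-235717, Pow(-287675, -1))), Rational(1, 2)) = Pow(Add(472201, Mul(-235717, Rational(-1, 287675))), Rational(1, 2)) = Pow(Add(472201, Rational(235717, 287675)), Rational(1, 2)) = Pow(Rational(135840658392, 287675), Rational(1, 2)) = Mul(Rational(6, 57535), Pow(43419957114354, Rational(1, 2)))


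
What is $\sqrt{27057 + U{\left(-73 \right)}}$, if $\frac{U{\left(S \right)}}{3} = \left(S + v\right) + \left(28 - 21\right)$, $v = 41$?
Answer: $3 \sqrt{2998} \approx 164.26$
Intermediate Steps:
$U{\left(S \right)} = 144 + 3 S$ ($U{\left(S \right)} = 3 \left(\left(S + 41\right) + \left(28 - 21\right)\right) = 3 \left(\left(41 + S\right) + \left(28 - 21\right)\right) = 3 \left(\left(41 + S\right) + 7\right) = 3 \left(48 + S\right) = 144 + 3 S$)
$\sqrt{27057 + U{\left(-73 \right)}} = \sqrt{27057 + \left(144 + 3 \left(-73\right)\right)} = \sqrt{27057 + \left(144 - 219\right)} = \sqrt{27057 - 75} = \sqrt{26982} = 3 \sqrt{2998}$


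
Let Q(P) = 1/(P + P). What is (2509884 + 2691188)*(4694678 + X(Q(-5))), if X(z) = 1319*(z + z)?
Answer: 122079931260112/5 ≈ 2.4416e+13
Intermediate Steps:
Q(P) = 1/(2*P)
X(z) = 2638*z (X(z) = 1319*(2*z) = 2638*z)
(2509884 + 2691188)*(4694678 + X(Q(-5))) = (2509884 + 2691188)*(4694678 + 2638*((½)/(-5))) = 5201072*(4694678 + 2638*((½)*(-⅕))) = 5201072*(4694678 + 2638*(-⅒)) = 5201072*(4694678 - 1319/5) = 5201072*(23472071/5) = 122079931260112/5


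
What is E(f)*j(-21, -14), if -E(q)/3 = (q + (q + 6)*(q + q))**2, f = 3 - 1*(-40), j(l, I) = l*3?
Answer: 3425067261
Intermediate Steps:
j(l, I) = 3*l
f = 43 (f = 3 + 40 = 43)
E(q) = -3*(q + 2*q*(6 + q))**2 (E(q) = -3*(q + (q + 6)*(q + q))**2 = -3*(q + (6 + q)*(2*q))**2 = -3*(q + 2*q*(6 + q))**2)
E(f)*j(-21, -14) = (-3*43**2*(13 + 2*43)**2)*(3*(-21)) = -3*1849*(13 + 86)**2*(-63) = -3*1849*99**2*(-63) = -3*1849*9801*(-63) = -54366147*(-63) = 3425067261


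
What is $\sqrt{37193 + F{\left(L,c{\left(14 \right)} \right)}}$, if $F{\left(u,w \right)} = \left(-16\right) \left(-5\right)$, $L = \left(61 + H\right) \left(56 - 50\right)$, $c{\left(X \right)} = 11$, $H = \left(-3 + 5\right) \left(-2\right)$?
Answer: $\sqrt{37273} \approx 193.06$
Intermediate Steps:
$H = -4$ ($H = 2 \left(-2\right) = -4$)
$L = 342$ ($L = \left(61 - 4\right) \left(56 - 50\right) = 57 \cdot 6 = 342$)
$F{\left(u,w \right)} = 80$
$\sqrt{37193 + F{\left(L,c{\left(14 \right)} \right)}} = \sqrt{37193 + 80} = \sqrt{37273}$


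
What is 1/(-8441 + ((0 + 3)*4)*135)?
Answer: -1/6821 ≈ -0.00014661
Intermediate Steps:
1/(-8441 + ((0 + 3)*4)*135) = 1/(-8441 + (3*4)*135) = 1/(-8441 + 12*135) = 1/(-8441 + 1620) = 1/(-6821) = -1/6821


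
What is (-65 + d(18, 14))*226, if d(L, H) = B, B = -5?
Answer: -15820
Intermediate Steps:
d(L, H) = -5
(-65 + d(18, 14))*226 = (-65 - 5)*226 = -70*226 = -15820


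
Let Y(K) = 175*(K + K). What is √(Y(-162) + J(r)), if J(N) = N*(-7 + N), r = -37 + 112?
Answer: 20*I*√129 ≈ 227.16*I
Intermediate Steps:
Y(K) = 350*K (Y(K) = 175*(2*K) = 350*K)
r = 75
√(Y(-162) + J(r)) = √(350*(-162) + 75*(-7 + 75)) = √(-56700 + 75*68) = √(-56700 + 5100) = √(-51600) = 20*I*√129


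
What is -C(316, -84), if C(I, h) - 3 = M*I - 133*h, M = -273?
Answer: 75093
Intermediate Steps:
C(I, h) = 3 - 273*I - 133*h (C(I, h) = 3 + (-273*I - 133*h) = 3 - 273*I - 133*h)
-C(316, -84) = -(3 - 273*316 - 133*(-84)) = -(3 - 86268 + 11172) = -1*(-75093) = 75093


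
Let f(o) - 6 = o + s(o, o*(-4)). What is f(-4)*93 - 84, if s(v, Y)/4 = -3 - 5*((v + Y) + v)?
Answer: -15894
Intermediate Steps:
s(v, Y) = -12 - 40*v - 20*Y (s(v, Y) = 4*(-3 - 5*((v + Y) + v)) = 4*(-3 - 5*((Y + v) + v)) = 4*(-3 - 5*(Y + 2*v)) = 4*(-3 + (-10*v - 5*Y)) = 4*(-3 - 10*v - 5*Y) = -12 - 40*v - 20*Y)
f(o) = -6 + 41*o (f(o) = 6 + (o + (-12 - 40*o - 20*o*(-4))) = 6 + (o + (-12 - 40*o - (-80)*o)) = 6 + (o + (-12 - 40*o + 80*o)) = 6 + (o + (-12 + 40*o)) = 6 + (-12 + 41*o) = -6 + 41*o)
f(-4)*93 - 84 = (-6 + 41*(-4))*93 - 84 = (-6 - 164)*93 - 84 = -170*93 - 84 = -15810 - 84 = -15894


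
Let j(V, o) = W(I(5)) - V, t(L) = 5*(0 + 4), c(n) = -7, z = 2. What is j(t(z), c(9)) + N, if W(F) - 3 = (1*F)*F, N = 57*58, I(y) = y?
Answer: 3314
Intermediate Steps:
N = 3306
W(F) = 3 + F² (W(F) = 3 + (1*F)*F = 3 + F*F = 3 + F²)
t(L) = 20 (t(L) = 5*4 = 20)
j(V, o) = 28 - V (j(V, o) = (3 + 5²) - V = (3 + 25) - V = 28 - V)
j(t(z), c(9)) + N = (28 - 1*20) + 3306 = (28 - 20) + 3306 = 8 + 3306 = 3314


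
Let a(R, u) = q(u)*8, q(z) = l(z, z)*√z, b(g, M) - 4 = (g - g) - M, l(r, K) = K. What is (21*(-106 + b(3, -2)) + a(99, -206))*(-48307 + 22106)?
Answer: 55022100 + 43179248*I*√206 ≈ 5.5022e+7 + 6.1974e+8*I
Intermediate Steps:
b(g, M) = 4 - M (b(g, M) = 4 + ((g - g) - M) = 4 + (0 - M) = 4 - M)
q(z) = z^(3/2) (q(z) = z*√z = z^(3/2))
a(R, u) = 8*u^(3/2) (a(R, u) = u^(3/2)*8 = 8*u^(3/2))
(21*(-106 + b(3, -2)) + a(99, -206))*(-48307 + 22106) = (21*(-106 + (4 - 1*(-2))) + 8*(-206)^(3/2))*(-48307 + 22106) = (21*(-106 + (4 + 2)) + 8*(-206*I*√206))*(-26201) = (21*(-106 + 6) - 1648*I*√206)*(-26201) = (21*(-100) - 1648*I*√206)*(-26201) = (-2100 - 1648*I*√206)*(-26201) = 55022100 + 43179248*I*√206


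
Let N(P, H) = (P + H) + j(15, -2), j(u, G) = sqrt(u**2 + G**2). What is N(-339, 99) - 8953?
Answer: -9193 + sqrt(229) ≈ -9177.9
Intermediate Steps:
j(u, G) = sqrt(G**2 + u**2)
N(P, H) = H + P + sqrt(229) (N(P, H) = (P + H) + sqrt((-2)**2 + 15**2) = (H + P) + sqrt(4 + 225) = (H + P) + sqrt(229) = H + P + sqrt(229))
N(-339, 99) - 8953 = (99 - 339 + sqrt(229)) - 8953 = (-240 + sqrt(229)) - 8953 = -9193 + sqrt(229)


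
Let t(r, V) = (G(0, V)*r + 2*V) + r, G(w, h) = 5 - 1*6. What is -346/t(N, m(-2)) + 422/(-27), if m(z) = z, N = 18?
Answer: 3827/54 ≈ 70.870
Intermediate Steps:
G(w, h) = -1 (G(w, h) = 5 - 6 = -1)
t(r, V) = 2*V (t(r, V) = (-r + 2*V) + r = 2*V)
-346/t(N, m(-2)) + 422/(-27) = -346/(2*(-2)) + 422/(-27) = -346/(-4) + 422*(-1/27) = -346*(-¼) - 422/27 = 173/2 - 422/27 = 3827/54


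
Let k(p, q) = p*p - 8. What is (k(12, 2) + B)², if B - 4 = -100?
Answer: 1600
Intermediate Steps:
B = -96 (B = 4 - 100 = -96)
k(p, q) = -8 + p² (k(p, q) = p² - 8 = -8 + p²)
(k(12, 2) + B)² = ((-8 + 12²) - 96)² = ((-8 + 144) - 96)² = (136 - 96)² = 40² = 1600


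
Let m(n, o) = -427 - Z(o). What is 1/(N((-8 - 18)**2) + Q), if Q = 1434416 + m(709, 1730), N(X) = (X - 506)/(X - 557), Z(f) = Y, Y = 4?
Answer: 7/10037905 ≈ 6.9736e-7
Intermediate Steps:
Z(f) = 4
m(n, o) = -431 (m(n, o) = -427 - 1*4 = -427 - 4 = -431)
N(X) = (-506 + X)/(-557 + X)
Q = 1433985 (Q = 1434416 - 431 = 1433985)
1/(N((-8 - 18)**2) + Q) = 1/((-506 + (-8 - 18)**2)/(-557 + (-8 - 18)**2) + 1433985) = 1/((-506 + (-26)**2)/(-557 + (-26)**2) + 1433985) = 1/((-506 + 676)/(-557 + 676) + 1433985) = 1/(170/119 + 1433985) = 1/((1/119)*170 + 1433985) = 1/(10/7 + 1433985) = 1/(10037905/7) = 7/10037905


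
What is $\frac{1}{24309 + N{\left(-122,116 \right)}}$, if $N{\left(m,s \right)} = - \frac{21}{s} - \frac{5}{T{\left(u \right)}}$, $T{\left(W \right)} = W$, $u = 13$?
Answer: $\frac{1508}{36657119} \approx 4.1138 \cdot 10^{-5}$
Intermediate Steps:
$N{\left(m,s \right)} = - \frac{5}{13} - \frac{21}{s}$ ($N{\left(m,s \right)} = - \frac{21}{s} - \frac{5}{13} = - \frac{5}{13} - \frac{21}{s}$)
$\frac{1}{24309 + N{\left(-122,116 \right)}} = \frac{1}{24309 - \left(\frac{5}{13} + \frac{21}{116}\right)} = \frac{1}{24309 - \frac{853}{1508}} = \frac{1}{\frac{36657119}{1508}} = \frac{1508}{36657119}$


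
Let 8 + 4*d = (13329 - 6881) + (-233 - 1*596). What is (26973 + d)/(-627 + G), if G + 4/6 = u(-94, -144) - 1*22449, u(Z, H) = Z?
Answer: -340509/278048 ≈ -1.2246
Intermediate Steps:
d = 5611/4 (d = -2 + ((13329 - 6881) + (-233 - 1*596))/4 = -2 + (6448 + (-233 - 596))/4 = -2 + (6448 - 829)/4 = -2 + (¼)*5619 = -2 + 5619/4 = 5611/4 ≈ 1402.8)
G = -67631/3 (G = -⅔ + (-94 - 1*22449) = -⅔ + (-94 - 22449) = -⅔ - 22543 = -67631/3 ≈ -22544.)
(26973 + d)/(-627 + G) = (26973 + 5611/4)/(-627 - 67631/3) = 113503/(4*(-69512/3)) = (113503/4)*(-3/69512) = -340509/278048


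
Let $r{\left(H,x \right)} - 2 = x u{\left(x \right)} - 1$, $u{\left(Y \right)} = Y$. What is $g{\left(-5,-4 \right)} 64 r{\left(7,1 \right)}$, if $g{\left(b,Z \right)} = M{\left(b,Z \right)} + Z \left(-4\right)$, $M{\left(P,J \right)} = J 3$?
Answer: $512$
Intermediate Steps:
$r{\left(H,x \right)} = 1 + x^{2}$ ($r{\left(H,x \right)} = 2 + \left(x x - 1\right) = 2 + \left(x^{2} - 1\right) = 2 + \left(-1 + x^{2}\right) = 1 + x^{2}$)
$M{\left(P,J \right)} = 3 J$
$g{\left(b,Z \right)} = - Z$ ($g{\left(b,Z \right)} = 3 Z + Z \left(-4\right) = 3 Z - 4 Z = - Z$)
$g{\left(-5,-4 \right)} 64 r{\left(7,1 \right)} = \left(-1\right) \left(-4\right) 64 \left(1 + 1^{2}\right) = 4 \cdot 64 \left(1 + 1\right) = 256 \cdot 2 = 512$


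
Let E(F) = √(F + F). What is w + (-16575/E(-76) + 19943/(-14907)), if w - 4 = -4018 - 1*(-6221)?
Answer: 32879806/14907 + 16575*I*√38/76 ≈ 2205.7 + 1344.4*I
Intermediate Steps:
E(F) = √2*√F (E(F) = √(2*F) = √2*√F)
w = 2207 (w = 4 + (-4018 - 1*(-6221)) = 4 + (-4018 + 6221) = 4 + 2203 = 2207)
w + (-16575/E(-76) + 19943/(-14907)) = 2207 + (-16575*(-I*√38/76) + 19943/(-14907)) = 2207 + (-16575*(-I*√38/76) + 19943*(-1/14907)) = 2207 + (-16575*(-I*√38/76) - 19943/14907) = 2207 + (-(-16575)*I*√38/76 - 19943/14907) = 2207 + (16575*I*√38/76 - 19943/14907) = 2207 + (-19943/14907 + 16575*I*√38/76) = 32879806/14907 + 16575*I*√38/76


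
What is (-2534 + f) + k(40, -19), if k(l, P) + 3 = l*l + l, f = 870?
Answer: -27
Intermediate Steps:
k(l, P) = -3 + l + l² (k(l, P) = -3 + (l*l + l) = -3 + (l² + l) = -3 + (l + l²) = -3 + l + l²)
(-2534 + f) + k(40, -19) = (-2534 + 870) + (-3 + 40 + 40²) = -1664 + (-3 + 40 + 1600) = -1664 + 1637 = -27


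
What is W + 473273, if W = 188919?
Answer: 662192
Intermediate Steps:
W + 473273 = 188919 + 473273 = 662192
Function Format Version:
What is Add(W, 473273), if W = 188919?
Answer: 662192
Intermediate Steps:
Add(W, 473273) = Add(188919, 473273) = 662192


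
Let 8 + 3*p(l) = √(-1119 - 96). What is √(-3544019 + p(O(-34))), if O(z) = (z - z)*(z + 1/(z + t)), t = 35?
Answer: √(-31896195 + 27*I*√15)/3 ≈ 0.0030859 + 1882.6*I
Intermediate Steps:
O(z) = 0 (O(z) = (z - z)*(z + 1/(z + 35)) = 0*(z + 1/(35 + z)) = 0)
p(l) = -8/3 + 3*I*√15 (p(l) = -8/3 + √(-1119 - 96)/3 = -8/3 + √(-1215)/3 = -8/3 + (9*I*√15)/3 = -8/3 + 3*I*√15)
√(-3544019 + p(O(-34))) = √(-3544019 + (-8/3 + 3*I*√15)) = √(-10632065/3 + 3*I*√15)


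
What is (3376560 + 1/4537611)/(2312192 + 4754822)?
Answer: 15321515798161/32067360463554 ≈ 0.47779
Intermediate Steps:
(3376560 + 1/4537611)/(2312192 + 4754822) = (3376560 + 1/4537611)/7067014 = (15321515798161/4537611)*(1/7067014) = 15321515798161/32067360463554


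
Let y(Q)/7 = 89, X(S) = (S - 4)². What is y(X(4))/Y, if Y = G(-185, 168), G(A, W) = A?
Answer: -623/185 ≈ -3.3676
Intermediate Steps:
X(S) = (-4 + S)²
y(Q) = 623 (y(Q) = 7*89 = 623)
Y = -185
y(X(4))/Y = 623/(-185) = 623*(-1/185) = -623/185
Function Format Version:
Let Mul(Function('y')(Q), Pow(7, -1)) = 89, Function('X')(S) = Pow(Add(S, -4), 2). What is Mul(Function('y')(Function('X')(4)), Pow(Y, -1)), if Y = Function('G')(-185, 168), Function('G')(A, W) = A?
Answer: Rational(-623, 185) ≈ -3.3676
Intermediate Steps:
Function('X')(S) = Pow(Add(-4, S), 2)
Function('y')(Q) = 623 (Function('y')(Q) = Mul(7, 89) = 623)
Y = -185
Mul(Function('y')(Function('X')(4)), Pow(Y, -1)) = Mul(623, Pow(-185, -1)) = Mul(623, Rational(-1, 185)) = Rational(-623, 185)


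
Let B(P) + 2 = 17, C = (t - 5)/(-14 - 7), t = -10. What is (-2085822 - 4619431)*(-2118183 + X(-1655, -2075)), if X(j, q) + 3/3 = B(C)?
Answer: 14202859041757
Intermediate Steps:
C = 5/7 (C = (-10 - 5)/(-14 - 7) = -15/(-21) = -15*(-1/21) = 5/7 ≈ 0.71429)
B(P) = 15 (B(P) = -2 + 17 = 15)
X(j, q) = 14 (X(j, q) = -1 + 15 = 14)
(-2085822 - 4619431)*(-2118183 + X(-1655, -2075)) = (-2085822 - 4619431)*(-2118183 + 14) = -6705253*(-2118169) = 14202859041757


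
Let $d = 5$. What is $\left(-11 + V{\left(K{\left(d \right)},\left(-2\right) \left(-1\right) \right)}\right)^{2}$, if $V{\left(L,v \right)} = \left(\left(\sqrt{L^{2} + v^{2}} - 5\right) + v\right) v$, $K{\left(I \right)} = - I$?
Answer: $405 - 68 \sqrt{29} \approx 38.809$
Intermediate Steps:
$V{\left(L,v \right)} = v \left(-5 + v + \sqrt{L^{2} + v^{2}}\right)$ ($V{\left(L,v \right)} = \left(\left(-5 + \sqrt{L^{2} + v^{2}}\right) + v\right) v = \left(-5 + v + \sqrt{L^{2} + v^{2}}\right) v = v \left(-5 + v + \sqrt{L^{2} + v^{2}}\right)$)
$\left(-11 + V{\left(K{\left(d \right)},\left(-2\right) \left(-1\right) \right)}\right)^{2} = \left(-11 + \left(-2\right) \left(-1\right) \left(-5 - -2 + \sqrt{\left(\left(-1\right) 5\right)^{2} + \left(\left(-2\right) \left(-1\right)\right)^{2}}\right)\right)^{2} = \left(-11 + 2 \left(-5 + 2 + \sqrt{\left(-5\right)^{2} + 2^{2}}\right)\right)^{2} = \left(-11 + 2 \left(-5 + 2 + \sqrt{25 + 4}\right)\right)^{2} = \left(-11 + 2 \left(-5 + 2 + \sqrt{29}\right)\right)^{2} = \left(-11 + 2 \left(-3 + \sqrt{29}\right)\right)^{2} = \left(-11 - \left(6 - 2 \sqrt{29}\right)\right)^{2} = \left(-17 + 2 \sqrt{29}\right)^{2}$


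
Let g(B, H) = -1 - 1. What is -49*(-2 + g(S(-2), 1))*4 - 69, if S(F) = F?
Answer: 715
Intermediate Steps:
g(B, H) = -2
-49*(-2 + g(S(-2), 1))*4 - 69 = -49*(-2 - 2)*4 - 69 = -(-196)*4 - 69 = -49*(-16) - 69 = 784 - 69 = 715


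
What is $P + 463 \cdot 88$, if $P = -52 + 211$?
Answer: $40903$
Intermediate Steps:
$P = 159$
$P + 463 \cdot 88 = 159 + 463 \cdot 88 = 159 + 40744 = 40903$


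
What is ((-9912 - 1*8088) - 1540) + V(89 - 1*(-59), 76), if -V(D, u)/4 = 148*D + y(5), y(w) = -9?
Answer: -107120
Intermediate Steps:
V(D, u) = 36 - 592*D (V(D, u) = -4*(148*D - 9) = -4*(-9 + 148*D) = 36 - 592*D)
((-9912 - 1*8088) - 1540) + V(89 - 1*(-59), 76) = ((-9912 - 1*8088) - 1540) + (36 - 592*(89 - 1*(-59))) = ((-9912 - 8088) - 1540) + (36 - 592*(89 + 59)) = (-18000 - 1540) + (36 - 592*148) = -19540 + (36 - 87616) = -19540 - 87580 = -107120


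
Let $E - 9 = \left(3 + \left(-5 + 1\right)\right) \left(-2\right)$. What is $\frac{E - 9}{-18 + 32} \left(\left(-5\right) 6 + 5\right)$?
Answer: $- \frac{25}{7} \approx -3.5714$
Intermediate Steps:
$E = 11$ ($E = 9 + \left(3 + \left(-5 + 1\right)\right) \left(-2\right) = 9 + \left(3 - 4\right) \left(-2\right) = 9 - -2 = 9 + 2 = 11$)
$\frac{E - 9}{-18 + 32} \left(\left(-5\right) 6 + 5\right) = \frac{11 - 9}{-18 + 32} \left(\left(-5\right) 6 + 5\right) = \frac{1}{14} \cdot 2 \left(-30 + 5\right) = \frac{1}{14} \cdot 2 \left(-25\right) = \frac{1}{7} \left(-25\right) = - \frac{25}{7}$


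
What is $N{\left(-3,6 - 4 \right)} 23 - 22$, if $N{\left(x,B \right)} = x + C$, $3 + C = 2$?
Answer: $-114$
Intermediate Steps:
$C = -1$ ($C = -3 + 2 = -1$)
$N{\left(x,B \right)} = -1 + x$ ($N{\left(x,B \right)} = x - 1 = -1 + x$)
$N{\left(-3,6 - 4 \right)} 23 - 22 = \left(-1 - 3\right) 23 - 22 = \left(-4\right) 23 - 22 = -92 - 22 = -114$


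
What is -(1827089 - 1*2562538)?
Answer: 735449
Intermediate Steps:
-(1827089 - 1*2562538) = -(1827089 - 2562538) = -1*(-735449) = 735449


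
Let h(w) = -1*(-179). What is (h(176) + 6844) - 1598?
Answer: 5425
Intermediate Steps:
h(w) = 179
(h(176) + 6844) - 1598 = (179 + 6844) - 1598 = 7023 - 1598 = 5425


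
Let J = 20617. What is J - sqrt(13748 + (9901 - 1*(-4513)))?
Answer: 20617 - sqrt(28162) ≈ 20449.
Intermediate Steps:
J - sqrt(13748 + (9901 - 1*(-4513))) = 20617 - sqrt(13748 + (9901 - 1*(-4513))) = 20617 - sqrt(13748 + (9901 + 4513)) = 20617 - sqrt(13748 + 14414) = 20617 - sqrt(28162)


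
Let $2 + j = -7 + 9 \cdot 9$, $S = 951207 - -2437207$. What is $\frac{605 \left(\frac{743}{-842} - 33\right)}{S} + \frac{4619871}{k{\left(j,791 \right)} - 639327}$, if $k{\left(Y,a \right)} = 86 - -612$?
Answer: $- \frac{13191720719086453}{1822037012189852} \approx -7.2401$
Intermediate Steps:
$S = 3388414$ ($S = 951207 + 2437207 = 3388414$)
$j = 72$ ($j = -2 + \left(-7 + 9 \cdot 9\right) = -2 + \left(-7 + 81\right) = -2 + 74 = 72$)
$k{\left(Y,a \right)} = 698$ ($k{\left(Y,a \right)} = 86 + 612 = 698$)
$\frac{605 \left(\frac{743}{-842} - 33\right)}{S} + \frac{4619871}{k{\left(j,791 \right)} - 639327} = \frac{605 \left(\frac{743}{-842} - 33\right)}{3388414} + \frac{4619871}{698 - 639327} = 605 \left(743 \left(- \frac{1}{842}\right) - 33\right) \frac{1}{3388414} + \frac{4619871}{698 - 639327} = 605 \left(- \frac{743}{842} - 33\right) \frac{1}{3388414} + \frac{4619871}{-638629} = 605 \left(- \frac{28529}{842}\right) \frac{1}{3388414} + 4619871 \left(- \frac{1}{638629}\right) = \left(- \frac{17260045}{842}\right) \frac{1}{3388414} - \frac{4619871}{638629} = - \frac{17260045}{2853044588} - \frac{4619871}{638629} = - \frac{13191720719086453}{1822037012189852}$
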